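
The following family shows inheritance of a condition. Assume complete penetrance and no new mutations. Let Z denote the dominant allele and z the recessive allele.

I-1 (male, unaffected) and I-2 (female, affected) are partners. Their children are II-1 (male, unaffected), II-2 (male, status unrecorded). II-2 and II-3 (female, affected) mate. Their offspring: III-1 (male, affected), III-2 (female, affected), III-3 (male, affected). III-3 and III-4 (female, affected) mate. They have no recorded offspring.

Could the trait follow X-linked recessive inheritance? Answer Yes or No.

Under X-linked recessive, II-1 (unaffected, male) cannot arise from I-1 (unaffected) × I-2 (affected).

No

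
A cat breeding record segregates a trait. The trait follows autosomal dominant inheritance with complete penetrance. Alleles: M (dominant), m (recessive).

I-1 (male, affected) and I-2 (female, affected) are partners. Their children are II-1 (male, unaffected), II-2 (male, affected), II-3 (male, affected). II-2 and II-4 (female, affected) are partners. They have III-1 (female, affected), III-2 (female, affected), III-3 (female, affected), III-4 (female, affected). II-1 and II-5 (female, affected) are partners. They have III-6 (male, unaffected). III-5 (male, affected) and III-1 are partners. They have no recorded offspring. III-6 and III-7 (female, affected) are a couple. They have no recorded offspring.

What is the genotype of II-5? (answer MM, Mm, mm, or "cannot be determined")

Mm

From phenotype alone, II-5 is MM or Mm.
II-5 is affected so carries M and passed m to III-6 (mm), so II-5 is Mm.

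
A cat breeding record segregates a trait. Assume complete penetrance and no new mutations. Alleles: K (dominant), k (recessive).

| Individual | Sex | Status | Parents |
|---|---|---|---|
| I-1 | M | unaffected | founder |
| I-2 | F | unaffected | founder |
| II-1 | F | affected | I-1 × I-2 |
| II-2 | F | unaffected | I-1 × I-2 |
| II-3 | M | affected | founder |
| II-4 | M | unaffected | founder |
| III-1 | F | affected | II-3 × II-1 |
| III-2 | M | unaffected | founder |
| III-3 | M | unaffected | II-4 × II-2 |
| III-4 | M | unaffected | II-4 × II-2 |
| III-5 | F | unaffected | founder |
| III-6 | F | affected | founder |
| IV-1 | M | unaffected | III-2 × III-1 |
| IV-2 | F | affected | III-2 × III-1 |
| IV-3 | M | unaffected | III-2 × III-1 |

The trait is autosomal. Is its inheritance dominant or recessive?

I-1 and I-2 are both unaffected yet have an affected child II-1. Under dominance, an affected child requires at least one affected parent, so the trait cannot be dominant.

recessive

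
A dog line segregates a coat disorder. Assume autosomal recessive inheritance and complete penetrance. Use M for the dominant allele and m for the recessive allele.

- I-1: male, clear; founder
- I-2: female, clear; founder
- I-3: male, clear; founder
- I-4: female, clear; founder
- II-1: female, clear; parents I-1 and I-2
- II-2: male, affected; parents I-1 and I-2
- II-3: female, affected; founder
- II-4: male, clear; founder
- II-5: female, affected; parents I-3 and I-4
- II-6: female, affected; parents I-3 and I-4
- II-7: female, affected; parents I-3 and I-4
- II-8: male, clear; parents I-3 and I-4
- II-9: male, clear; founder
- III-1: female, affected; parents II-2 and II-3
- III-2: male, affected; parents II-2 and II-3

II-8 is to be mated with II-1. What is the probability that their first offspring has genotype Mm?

I-3 is clear so carries M and passed m to II-5 (mm), so I-3 is Mm.
I-4 is clear so carries M and passed m to II-5 (mm), so I-4 is Mm.
II-8 is a clear offspring of I-3 (Mm) × I-4 (Mm), whose cross gives 1/4 MM : 1/2 Mm : 1/4 mm; conditioning on being clear, II-8 is MM with probability 1/3, Mm with probability 2/3.
I-1 is clear so carries M and passed m to II-2 (mm), so I-1 is Mm.
I-2 is clear so carries M and passed m to II-2 (mm), so I-2 is Mm.
II-1 is a clear offspring of I-1 (Mm) × I-2 (Mm), whose cross gives 1/4 MM : 1/2 Mm : 1/4 mm; conditioning on being clear, II-1 is MM with probability 1/3, Mm with probability 2/3.
Summing over parental genotype combinations, P(offspring has genotype Mm) = 2/9·1/2 + 2/9·1/2 + 4/9·1/2 = 4/9.

4/9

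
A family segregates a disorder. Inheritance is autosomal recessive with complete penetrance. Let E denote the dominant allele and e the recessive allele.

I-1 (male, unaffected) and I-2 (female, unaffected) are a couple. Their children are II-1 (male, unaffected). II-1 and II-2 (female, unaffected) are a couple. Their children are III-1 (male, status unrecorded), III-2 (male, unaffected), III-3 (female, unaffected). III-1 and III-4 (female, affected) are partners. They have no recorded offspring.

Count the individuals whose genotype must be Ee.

0

No individual's genotype is forced to Ee by the pedigree, so the count is 0.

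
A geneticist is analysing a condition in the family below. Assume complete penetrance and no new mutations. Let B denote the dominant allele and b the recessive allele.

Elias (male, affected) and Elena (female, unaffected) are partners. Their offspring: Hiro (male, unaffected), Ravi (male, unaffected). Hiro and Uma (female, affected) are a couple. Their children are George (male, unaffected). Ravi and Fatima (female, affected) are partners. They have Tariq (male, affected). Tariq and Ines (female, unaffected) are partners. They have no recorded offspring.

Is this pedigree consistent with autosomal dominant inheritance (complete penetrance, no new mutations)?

A consistent assignment under autosomal dominant exists: Elias Bb, Elena bb, Hiro bb, Ravi bb, Uma Bb, Fatima BB, George bb, Tariq Bb, Ines bb.
In this assignment every recorded phenotype matches its genotype and every non-founder's genotype is obtainable from its parents' genotypes, so the pedigree is consistent.

Yes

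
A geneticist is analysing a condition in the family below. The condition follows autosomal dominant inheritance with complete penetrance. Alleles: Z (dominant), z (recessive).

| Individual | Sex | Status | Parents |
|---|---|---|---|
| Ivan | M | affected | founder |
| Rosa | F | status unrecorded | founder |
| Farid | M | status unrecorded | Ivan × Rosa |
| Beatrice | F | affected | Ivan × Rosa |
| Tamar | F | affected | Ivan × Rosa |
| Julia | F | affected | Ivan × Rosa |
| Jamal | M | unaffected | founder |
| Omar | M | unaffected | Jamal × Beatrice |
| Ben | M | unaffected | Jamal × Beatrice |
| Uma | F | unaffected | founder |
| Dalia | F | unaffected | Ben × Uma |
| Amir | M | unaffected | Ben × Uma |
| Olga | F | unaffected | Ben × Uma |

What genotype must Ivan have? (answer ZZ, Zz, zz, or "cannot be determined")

Ivan's phenotype allows ZZ or Zz, and no parent or child forces a single allele at both positions; consistent genotype assignments exist with Ivan as ZZ or Zz.

cannot be determined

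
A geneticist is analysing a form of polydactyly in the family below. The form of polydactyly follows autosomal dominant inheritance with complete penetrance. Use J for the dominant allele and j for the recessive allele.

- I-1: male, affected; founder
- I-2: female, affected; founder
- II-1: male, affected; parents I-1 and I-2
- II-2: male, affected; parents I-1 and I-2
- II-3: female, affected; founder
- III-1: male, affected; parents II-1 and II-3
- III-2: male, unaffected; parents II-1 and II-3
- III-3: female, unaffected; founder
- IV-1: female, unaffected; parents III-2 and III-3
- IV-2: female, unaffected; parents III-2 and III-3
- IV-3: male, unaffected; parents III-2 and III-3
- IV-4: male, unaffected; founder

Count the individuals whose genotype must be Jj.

Obligate heterozygotes: II-1 is affected so carries J and passed j to III-2 (jj), so II-1 is Jj; II-3 is affected so carries J and passed j to III-2 (jj), so II-3 is Jj.
Every other individual is either homozygous by phenotype or has at least one consistent homozygous assignment, so the count is 2.

2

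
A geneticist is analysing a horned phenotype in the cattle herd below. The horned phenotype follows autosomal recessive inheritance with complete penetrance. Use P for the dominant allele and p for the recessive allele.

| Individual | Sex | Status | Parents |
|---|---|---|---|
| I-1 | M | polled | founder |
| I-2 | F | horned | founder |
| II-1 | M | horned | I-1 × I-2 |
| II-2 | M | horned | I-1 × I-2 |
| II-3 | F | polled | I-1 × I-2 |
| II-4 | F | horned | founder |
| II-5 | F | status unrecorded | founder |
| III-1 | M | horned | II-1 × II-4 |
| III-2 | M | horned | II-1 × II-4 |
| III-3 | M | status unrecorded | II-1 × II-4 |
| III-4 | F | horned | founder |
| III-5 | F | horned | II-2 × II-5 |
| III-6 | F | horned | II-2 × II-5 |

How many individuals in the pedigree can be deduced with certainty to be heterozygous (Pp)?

2

Obligate heterozygotes: I-1 is polled so carries P and passed p to II-1 (pp), so I-1 is Pp; II-3 is polled so carries P and received p from I-2 (pp), so II-3 is Pp.
Every other individual is either homozygous by phenotype or has at least one consistent homozygous assignment, so the count is 2.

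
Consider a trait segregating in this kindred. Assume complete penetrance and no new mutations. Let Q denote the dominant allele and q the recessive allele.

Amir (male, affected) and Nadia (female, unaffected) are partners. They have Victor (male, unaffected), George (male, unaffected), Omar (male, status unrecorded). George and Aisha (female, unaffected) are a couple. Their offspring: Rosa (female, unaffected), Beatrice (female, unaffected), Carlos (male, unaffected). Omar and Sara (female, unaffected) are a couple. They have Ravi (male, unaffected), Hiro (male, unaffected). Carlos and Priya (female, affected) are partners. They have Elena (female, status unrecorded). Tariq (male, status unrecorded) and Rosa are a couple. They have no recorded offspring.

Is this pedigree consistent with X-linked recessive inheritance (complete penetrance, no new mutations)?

A consistent assignment under X-linked recessive exists: Amir X^q Y, Nadia X^Q X^Q, Victor X^Q Y, George X^Q Y, Omar X^Q Y, Aisha X^Q X^Q, Sara X^Q X^Q, Rosa X^Q X^Q, Beatrice X^Q X^Q, Carlos X^Q Y, Priya X^q X^q, Tariq X^Q Y, Ravi X^Q Y, Hiro X^Q Y, Elena X^Q X^q.
In this assignment every recorded phenotype matches its genotype and every non-founder's genotype is obtainable from its parents' genotypes, so the pedigree is consistent.

Yes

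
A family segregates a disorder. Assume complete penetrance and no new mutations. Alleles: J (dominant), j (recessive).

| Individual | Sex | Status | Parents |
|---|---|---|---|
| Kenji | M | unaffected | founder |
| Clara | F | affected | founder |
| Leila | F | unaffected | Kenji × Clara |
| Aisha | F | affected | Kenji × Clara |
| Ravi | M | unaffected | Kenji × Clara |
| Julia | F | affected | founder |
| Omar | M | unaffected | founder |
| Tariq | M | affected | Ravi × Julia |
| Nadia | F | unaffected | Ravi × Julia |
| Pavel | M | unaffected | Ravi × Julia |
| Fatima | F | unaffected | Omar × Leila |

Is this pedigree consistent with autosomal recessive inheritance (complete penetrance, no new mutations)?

Yes

A consistent assignment under autosomal recessive exists: Kenji Jj, Clara jj, Leila Jj, Aisha jj, Ravi Jj, Julia jj, Omar JJ, Tariq jj, Nadia Jj, Pavel Jj, Fatima JJ.
In this assignment every recorded phenotype matches its genotype and every non-founder's genotype is obtainable from its parents' genotypes, so the pedigree is consistent.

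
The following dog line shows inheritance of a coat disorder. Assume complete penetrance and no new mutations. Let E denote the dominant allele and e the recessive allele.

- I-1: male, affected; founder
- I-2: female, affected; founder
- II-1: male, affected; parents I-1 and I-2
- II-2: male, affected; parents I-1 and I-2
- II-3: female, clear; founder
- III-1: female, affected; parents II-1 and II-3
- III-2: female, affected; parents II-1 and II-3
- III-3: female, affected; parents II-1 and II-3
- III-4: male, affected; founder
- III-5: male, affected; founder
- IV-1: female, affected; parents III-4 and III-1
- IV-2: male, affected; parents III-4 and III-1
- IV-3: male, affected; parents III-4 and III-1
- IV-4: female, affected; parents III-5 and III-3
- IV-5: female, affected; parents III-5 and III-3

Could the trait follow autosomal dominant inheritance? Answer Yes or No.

A consistent assignment under autosomal dominant exists: I-1 EE, I-2 EE, II-1 EE, II-2 EE, II-3 ee, III-1 Ee, III-2 Ee, III-3 Ee, III-4 EE, III-5 EE, IV-1 EE, IV-2 EE, IV-3 EE, IV-4 EE, IV-5 EE.
In this assignment every recorded phenotype matches its genotype and every non-founder's genotype is obtainable from its parents' genotypes, so the pedigree is consistent.

Yes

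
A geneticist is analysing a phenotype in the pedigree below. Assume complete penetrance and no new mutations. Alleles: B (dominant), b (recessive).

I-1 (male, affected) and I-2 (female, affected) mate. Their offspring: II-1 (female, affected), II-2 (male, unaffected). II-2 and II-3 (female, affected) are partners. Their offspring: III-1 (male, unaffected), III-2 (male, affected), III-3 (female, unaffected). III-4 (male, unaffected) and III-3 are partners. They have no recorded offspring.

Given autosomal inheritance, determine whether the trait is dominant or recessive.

dominant

I-1 and I-2 are both affected yet have an unaffected child II-2. Under a recessive model two affected parents are homozygous and every child would be affected, so the trait cannot be recessive.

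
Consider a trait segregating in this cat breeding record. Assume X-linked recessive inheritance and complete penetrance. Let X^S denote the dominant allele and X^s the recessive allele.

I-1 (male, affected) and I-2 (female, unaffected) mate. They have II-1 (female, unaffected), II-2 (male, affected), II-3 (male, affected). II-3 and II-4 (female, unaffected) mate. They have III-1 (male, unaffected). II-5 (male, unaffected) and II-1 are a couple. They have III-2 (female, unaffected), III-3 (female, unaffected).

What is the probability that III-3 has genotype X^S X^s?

II-5 is unaffected, so II-5 is X^S Y.
II-1 is unaffected so carries S and received s from I-1 (X^s Y), so II-1 is X^S X^s.
Their cross gives offspring ratios 1/2 X^S X^S : 1/2 X^S X^s. Conditioning on III-3 being unaffected, P(X^S X^s) = 1/2 / 1 = 1/2.

1/2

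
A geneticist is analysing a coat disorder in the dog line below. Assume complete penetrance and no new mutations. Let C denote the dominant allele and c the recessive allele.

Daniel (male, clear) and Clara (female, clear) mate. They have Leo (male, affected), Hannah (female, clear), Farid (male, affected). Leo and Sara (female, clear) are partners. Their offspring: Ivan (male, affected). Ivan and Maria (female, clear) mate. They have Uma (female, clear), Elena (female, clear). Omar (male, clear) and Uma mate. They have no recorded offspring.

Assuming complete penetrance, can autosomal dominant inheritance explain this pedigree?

Under autosomal dominant, Leo (affected, male) cannot arise from Daniel (clear) × Clara (clear).

No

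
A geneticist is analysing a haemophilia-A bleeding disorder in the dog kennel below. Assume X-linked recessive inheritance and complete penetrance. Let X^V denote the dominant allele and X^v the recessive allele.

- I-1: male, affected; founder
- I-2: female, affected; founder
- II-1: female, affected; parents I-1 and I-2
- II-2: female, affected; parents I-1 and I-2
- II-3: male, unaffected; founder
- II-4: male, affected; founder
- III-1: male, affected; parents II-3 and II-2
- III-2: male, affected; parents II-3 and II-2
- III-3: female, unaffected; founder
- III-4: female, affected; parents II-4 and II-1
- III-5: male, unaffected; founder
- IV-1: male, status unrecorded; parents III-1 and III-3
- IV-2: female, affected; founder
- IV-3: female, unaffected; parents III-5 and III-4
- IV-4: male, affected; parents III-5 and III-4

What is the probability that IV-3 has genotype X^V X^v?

IV-3 is unaffected so carries V and received v from III-4 (X^v X^v), so IV-3 is X^V X^v, giving P(X^V X^v) = 1.

1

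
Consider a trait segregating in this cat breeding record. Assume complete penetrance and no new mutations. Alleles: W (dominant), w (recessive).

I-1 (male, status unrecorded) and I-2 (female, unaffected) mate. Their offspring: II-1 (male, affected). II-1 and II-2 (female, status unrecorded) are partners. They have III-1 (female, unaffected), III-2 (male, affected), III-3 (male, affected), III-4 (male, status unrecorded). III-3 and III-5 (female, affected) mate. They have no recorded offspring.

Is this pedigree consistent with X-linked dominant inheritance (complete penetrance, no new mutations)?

No

Under X-linked dominant, II-1 (affected, male) cannot arise from I-1 (unrecorded) × I-2 (unaffected).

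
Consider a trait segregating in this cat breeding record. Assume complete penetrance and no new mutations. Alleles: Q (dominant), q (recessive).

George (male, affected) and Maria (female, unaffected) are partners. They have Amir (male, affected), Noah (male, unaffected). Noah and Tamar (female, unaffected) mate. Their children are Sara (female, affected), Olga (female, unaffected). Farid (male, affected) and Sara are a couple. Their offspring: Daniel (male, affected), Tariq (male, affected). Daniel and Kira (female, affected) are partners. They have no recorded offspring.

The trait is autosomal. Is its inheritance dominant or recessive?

Noah and Tamar are both unaffected yet have an affected child Sara. Under dominance, an affected child requires at least one affected parent, so the trait cannot be dominant.

recessive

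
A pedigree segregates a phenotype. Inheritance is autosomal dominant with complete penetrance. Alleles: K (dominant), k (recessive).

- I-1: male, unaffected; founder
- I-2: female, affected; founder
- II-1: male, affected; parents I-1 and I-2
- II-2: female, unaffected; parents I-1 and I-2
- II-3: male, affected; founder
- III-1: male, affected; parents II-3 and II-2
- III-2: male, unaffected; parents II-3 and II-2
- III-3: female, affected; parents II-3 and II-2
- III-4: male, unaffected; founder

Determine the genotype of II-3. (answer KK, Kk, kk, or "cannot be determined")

From phenotype alone, II-3 is KK or Kk.
II-3 is affected so carries K and passed k to III-2 (kk), so II-3 is Kk.

Kk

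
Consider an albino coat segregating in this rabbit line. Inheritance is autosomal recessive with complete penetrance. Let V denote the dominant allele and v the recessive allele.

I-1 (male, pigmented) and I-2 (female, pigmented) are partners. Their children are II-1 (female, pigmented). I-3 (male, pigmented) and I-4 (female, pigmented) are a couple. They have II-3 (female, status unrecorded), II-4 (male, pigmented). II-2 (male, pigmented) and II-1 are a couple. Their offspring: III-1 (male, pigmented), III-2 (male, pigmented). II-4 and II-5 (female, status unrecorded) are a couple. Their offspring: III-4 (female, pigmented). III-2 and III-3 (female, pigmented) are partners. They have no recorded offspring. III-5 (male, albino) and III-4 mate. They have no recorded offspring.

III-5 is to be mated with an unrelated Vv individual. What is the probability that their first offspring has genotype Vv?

III-5 is albino, so III-5 is vv.
The cross gives 1/2 Vv : 1/2 vv, so P(offspring has genotype Vv) = 1/2.

1/2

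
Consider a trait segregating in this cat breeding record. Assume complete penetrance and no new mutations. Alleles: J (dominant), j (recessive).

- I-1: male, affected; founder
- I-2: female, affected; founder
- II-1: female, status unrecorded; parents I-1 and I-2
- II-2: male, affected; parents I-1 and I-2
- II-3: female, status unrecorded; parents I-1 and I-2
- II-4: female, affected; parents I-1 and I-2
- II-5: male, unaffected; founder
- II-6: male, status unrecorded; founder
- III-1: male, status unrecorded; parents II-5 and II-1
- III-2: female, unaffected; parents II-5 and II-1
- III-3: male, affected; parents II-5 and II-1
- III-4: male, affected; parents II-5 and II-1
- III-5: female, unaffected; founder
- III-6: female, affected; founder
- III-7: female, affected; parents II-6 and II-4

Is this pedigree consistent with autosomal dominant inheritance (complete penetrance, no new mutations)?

A consistent assignment under autosomal dominant exists: I-1 JJ, I-2 Jj, II-1 Jj, II-2 JJ, II-3 JJ, II-4 JJ, II-5 jj, II-6 JJ, III-1 Jj, III-2 jj, III-3 Jj, III-4 Jj, III-5 jj, III-6 JJ, III-7 JJ.
In this assignment every recorded phenotype matches its genotype and every non-founder's genotype is obtainable from its parents' genotypes, so the pedigree is consistent.

Yes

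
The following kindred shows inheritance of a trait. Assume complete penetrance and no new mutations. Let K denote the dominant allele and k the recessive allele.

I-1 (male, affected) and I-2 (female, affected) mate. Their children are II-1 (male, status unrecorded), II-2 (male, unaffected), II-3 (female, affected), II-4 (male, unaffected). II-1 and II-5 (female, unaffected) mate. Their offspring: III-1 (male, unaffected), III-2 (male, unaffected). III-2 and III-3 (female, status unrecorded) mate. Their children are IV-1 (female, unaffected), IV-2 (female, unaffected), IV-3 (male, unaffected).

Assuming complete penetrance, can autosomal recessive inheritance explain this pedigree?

No

Under autosomal recessive, II-2 (unaffected, male) cannot arise from I-1 (affected) × I-2 (affected).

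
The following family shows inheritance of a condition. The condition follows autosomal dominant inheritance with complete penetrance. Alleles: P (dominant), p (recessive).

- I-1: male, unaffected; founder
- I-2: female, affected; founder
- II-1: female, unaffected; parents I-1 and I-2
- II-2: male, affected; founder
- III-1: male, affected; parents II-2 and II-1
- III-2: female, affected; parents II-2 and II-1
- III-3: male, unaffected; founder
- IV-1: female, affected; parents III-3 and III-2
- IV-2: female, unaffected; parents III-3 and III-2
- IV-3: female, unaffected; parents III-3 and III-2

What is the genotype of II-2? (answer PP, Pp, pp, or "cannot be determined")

cannot be determined

II-2's phenotype allows PP or Pp, and no parent or child forces a single allele at both positions; consistent genotype assignments exist with II-2 as PP or Pp.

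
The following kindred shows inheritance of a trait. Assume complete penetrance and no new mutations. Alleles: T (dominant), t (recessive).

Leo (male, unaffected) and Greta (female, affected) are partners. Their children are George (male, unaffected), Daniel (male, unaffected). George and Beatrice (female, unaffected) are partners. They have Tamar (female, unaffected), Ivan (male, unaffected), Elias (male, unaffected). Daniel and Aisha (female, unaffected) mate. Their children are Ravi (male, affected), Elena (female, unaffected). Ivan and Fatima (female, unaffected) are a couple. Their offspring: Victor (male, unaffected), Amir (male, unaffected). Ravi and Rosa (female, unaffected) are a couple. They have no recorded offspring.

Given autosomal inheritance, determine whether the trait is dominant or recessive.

recessive

Daniel and Aisha are both unaffected yet have an affected child Ravi. Under dominance, an affected child requires at least one affected parent, so the trait cannot be dominant.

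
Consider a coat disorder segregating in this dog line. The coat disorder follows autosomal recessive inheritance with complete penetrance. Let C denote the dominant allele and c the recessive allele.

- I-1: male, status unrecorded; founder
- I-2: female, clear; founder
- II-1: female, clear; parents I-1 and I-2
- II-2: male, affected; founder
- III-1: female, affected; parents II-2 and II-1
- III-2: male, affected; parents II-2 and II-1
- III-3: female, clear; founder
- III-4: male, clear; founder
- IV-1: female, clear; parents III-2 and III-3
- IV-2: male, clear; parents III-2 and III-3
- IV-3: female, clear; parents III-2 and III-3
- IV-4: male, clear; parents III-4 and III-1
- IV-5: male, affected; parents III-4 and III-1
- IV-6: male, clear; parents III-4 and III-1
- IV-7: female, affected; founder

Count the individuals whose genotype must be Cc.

7

Obligate heterozygotes: II-1 is clear so carries C and passed c to III-1 (cc), so II-1 is Cc; III-4 is clear so carries C and passed c to IV-5 (cc), so III-4 is Cc; IV-1 is clear so carries C and received c from III-2 (cc), so IV-1 is Cc; IV-2 is clear so carries C and received c from III-2 (cc), so IV-2 is Cc; IV-3 is clear so carries C and received c from III-2 (cc), so IV-3 is Cc; IV-4 is clear so carries C and received c from III-1 (cc), so IV-4 is Cc; IV-6 is clear so carries C and received c from III-1 (cc), so IV-6 is Cc.
Every other individual is either homozygous by phenotype or has at least one consistent homozygous assignment, so the count is 7.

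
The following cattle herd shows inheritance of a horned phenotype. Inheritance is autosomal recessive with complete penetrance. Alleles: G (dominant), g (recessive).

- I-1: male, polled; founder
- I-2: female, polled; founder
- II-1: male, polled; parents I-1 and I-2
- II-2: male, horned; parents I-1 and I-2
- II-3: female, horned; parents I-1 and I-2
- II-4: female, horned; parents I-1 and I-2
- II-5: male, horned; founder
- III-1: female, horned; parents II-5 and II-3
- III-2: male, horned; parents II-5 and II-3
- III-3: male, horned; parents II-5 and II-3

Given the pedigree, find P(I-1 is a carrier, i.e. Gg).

I-1 is polled so carries G and passed g to II-2 (gg), so I-1 is Gg, giving P(Gg) = 1.

1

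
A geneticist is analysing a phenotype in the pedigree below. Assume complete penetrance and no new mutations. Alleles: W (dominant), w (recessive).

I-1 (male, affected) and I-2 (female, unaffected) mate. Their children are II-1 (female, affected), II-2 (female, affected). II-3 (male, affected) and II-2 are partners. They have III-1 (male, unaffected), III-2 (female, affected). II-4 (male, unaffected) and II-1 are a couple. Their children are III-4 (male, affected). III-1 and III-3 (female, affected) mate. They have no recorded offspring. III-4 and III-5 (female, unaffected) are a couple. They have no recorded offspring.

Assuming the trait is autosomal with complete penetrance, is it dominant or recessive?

dominant

II-3 and II-2 are both affected yet have an unaffected child III-1. Under a recessive model two affected parents are homozygous and every child would be affected, so the trait cannot be recessive.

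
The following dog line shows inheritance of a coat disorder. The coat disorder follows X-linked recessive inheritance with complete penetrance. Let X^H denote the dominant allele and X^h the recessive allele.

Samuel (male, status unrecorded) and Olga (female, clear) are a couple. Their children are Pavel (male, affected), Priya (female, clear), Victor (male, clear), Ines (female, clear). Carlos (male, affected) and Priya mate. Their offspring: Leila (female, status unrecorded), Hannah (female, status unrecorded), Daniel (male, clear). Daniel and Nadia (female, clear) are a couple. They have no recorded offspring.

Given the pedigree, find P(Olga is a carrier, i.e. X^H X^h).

1

Olga is clear so carries H and passed h to Pavel (X^h Y), so Olga is X^H X^h, giving P(X^H X^h) = 1.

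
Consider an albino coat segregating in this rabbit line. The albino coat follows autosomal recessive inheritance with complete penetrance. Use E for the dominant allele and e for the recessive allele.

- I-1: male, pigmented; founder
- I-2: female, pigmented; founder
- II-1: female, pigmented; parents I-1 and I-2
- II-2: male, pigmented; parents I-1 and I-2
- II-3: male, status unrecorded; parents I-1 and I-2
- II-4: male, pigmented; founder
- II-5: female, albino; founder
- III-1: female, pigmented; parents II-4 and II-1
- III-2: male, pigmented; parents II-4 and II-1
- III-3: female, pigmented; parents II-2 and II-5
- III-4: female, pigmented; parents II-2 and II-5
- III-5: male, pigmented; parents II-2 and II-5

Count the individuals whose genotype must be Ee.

Obligate heterozygotes: III-3 is pigmented so carries E and received e from II-5 (ee), so III-3 is Ee; III-4 is pigmented so carries E and received e from II-5 (ee), so III-4 is Ee; III-5 is pigmented so carries E and received e from II-5 (ee), so III-5 is Ee.
Every other individual is either homozygous by phenotype or has at least one consistent homozygous assignment, so the count is 3.

3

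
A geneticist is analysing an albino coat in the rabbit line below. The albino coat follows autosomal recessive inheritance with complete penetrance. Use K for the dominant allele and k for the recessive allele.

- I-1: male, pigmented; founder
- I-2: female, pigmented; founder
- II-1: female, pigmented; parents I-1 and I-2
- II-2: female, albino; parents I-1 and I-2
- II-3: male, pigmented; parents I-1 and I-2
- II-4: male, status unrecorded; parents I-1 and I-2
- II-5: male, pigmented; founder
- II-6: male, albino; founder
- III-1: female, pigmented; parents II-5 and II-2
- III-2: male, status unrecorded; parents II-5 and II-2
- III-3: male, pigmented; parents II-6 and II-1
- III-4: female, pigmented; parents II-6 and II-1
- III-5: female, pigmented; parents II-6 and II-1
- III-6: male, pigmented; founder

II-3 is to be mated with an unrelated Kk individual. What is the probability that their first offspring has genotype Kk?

I-1 is pigmented so carries K and passed k to II-2 (kk), so I-1 is Kk.
I-2 is pigmented so carries K and passed k to II-2 (kk), so I-2 is Kk.
II-3 is a pigmented offspring of I-1 (Kk) × I-2 (Kk), whose cross gives 1/4 KK : 1/2 Kk : 1/4 kk; conditioning on being pigmented, II-3 is KK with probability 1/3, Kk with probability 2/3.
Summing over parental genotype combinations, P(offspring has genotype Kk) = 1/3·1/2 + 2/3·1/2 = 1/2.

1/2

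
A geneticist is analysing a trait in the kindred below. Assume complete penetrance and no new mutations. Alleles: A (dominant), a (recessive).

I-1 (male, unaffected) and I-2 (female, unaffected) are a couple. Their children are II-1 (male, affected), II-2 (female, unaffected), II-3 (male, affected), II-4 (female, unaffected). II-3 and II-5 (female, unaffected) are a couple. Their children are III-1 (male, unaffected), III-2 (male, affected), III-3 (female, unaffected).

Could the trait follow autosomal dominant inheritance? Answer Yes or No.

Under autosomal dominant, II-1 (affected, male) cannot arise from I-1 (unaffected) × I-2 (unaffected).

No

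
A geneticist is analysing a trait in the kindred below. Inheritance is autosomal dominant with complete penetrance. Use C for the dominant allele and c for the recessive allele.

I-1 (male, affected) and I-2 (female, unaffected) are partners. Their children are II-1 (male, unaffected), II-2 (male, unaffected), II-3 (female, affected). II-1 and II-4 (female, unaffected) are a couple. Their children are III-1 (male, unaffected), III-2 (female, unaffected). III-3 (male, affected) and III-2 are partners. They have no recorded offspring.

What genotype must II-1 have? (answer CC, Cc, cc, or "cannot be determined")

cc

II-1 is unaffected, so II-1 is cc.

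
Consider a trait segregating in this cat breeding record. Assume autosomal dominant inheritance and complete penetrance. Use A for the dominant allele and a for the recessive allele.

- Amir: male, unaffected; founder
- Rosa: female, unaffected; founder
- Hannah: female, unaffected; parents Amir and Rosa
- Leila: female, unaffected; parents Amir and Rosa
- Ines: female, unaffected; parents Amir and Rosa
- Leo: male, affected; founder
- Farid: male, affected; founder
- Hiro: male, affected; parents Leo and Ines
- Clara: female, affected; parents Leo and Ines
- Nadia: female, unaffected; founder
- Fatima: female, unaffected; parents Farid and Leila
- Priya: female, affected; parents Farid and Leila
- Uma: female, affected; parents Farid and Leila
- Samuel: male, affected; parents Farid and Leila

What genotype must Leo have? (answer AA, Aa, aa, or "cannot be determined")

cannot be determined

Leo's phenotype allows AA or Aa, and no parent or child forces a single allele at both positions; consistent genotype assignments exist with Leo as AA or Aa.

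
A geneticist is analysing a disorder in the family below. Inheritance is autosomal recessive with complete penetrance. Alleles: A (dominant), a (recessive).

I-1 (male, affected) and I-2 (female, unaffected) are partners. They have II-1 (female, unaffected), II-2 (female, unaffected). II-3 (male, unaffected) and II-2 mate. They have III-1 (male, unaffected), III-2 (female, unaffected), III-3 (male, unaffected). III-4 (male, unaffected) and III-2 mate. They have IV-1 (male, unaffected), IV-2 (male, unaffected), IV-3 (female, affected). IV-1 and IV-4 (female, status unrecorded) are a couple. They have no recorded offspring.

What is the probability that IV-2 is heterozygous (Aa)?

III-4 is unaffected so carries A and passed a to IV-3 (aa), so III-4 is Aa.
III-2 is unaffected so carries A and passed a to IV-3 (aa), so III-2 is Aa.
Their cross gives offspring ratios 1/4 AA : 1/2 Aa : 1/4 aa. Conditioning on IV-2 being unaffected, P(Aa) = 1/2 / 3/4 = 2/3.

2/3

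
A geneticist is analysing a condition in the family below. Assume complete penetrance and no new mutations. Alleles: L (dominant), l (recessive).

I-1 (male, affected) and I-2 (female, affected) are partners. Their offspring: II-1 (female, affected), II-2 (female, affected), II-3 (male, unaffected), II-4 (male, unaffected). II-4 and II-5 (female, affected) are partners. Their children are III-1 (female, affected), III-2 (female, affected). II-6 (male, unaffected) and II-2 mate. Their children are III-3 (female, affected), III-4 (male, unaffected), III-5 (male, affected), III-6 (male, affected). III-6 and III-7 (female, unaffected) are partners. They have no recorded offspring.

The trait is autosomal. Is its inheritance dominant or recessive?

dominant

I-1 and I-2 are both affected yet have an unaffected child II-3. Under a recessive model two affected parents are homozygous and every child would be affected, so the trait cannot be recessive.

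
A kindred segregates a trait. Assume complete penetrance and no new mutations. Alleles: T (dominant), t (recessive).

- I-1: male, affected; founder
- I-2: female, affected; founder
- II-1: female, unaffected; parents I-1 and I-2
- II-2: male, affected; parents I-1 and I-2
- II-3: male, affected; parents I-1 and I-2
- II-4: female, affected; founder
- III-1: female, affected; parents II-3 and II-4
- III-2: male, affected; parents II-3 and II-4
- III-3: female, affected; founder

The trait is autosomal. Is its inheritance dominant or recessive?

I-1 and I-2 are both affected yet have an unaffected child II-1. Under a recessive model two affected parents are homozygous and every child would be affected, so the trait cannot be recessive.

dominant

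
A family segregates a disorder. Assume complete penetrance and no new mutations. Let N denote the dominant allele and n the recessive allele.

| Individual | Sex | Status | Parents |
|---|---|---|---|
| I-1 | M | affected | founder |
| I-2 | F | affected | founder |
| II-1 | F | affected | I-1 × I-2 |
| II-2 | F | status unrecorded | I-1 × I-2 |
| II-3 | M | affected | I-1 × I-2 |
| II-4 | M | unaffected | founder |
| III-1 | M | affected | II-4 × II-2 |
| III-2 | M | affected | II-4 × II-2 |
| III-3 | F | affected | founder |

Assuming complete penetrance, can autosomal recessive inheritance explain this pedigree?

A consistent assignment under autosomal recessive exists: I-1 nn, I-2 nn, II-1 nn, II-2 nn, II-3 nn, II-4 Nn, III-1 nn, III-2 nn, III-3 nn.
In this assignment every recorded phenotype matches its genotype and every non-founder's genotype is obtainable from its parents' genotypes, so the pedigree is consistent.

Yes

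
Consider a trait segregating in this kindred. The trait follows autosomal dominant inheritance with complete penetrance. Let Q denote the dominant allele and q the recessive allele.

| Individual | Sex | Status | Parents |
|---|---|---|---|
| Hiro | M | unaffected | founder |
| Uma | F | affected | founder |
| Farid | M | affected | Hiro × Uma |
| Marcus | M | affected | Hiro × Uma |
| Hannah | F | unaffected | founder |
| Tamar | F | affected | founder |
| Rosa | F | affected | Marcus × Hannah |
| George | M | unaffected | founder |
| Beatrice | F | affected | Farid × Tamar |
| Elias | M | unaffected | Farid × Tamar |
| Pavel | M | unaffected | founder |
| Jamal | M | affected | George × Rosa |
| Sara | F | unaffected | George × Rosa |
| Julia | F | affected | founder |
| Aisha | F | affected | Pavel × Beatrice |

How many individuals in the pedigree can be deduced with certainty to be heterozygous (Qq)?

6

Obligate heterozygotes: Farid is affected so carries Q and received q from Hiro (qq), so Farid is Qq; Marcus is affected so carries Q and received q from Hiro (qq), so Marcus is Qq; Tamar is affected so carries Q and passed q to Elias (qq), so Tamar is Qq; Rosa is affected so carries Q and received q from Hannah (qq), so Rosa is Qq; Jamal is affected so carries Q and received q from George (qq), so Jamal is Qq; Aisha is affected so carries Q and received q from Pavel (qq), so Aisha is Qq.
Every other individual is either homozygous by phenotype or has at least one consistent homozygous assignment, so the count is 6.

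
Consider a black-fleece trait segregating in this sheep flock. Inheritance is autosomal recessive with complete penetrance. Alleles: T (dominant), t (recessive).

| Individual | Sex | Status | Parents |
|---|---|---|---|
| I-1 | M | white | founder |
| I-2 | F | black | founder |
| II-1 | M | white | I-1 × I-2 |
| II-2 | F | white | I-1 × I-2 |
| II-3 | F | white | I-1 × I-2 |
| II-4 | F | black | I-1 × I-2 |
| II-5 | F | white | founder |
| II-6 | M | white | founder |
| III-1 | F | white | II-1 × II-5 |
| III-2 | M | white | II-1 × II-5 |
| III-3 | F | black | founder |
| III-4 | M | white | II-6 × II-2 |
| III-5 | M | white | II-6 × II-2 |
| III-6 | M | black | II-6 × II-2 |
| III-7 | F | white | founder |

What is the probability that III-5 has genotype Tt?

2/3

II-6 is white so carries T and passed t to III-6 (tt), so II-6 is Tt.
II-2 is white so carries T and received t from I-2 (tt), so II-2 is Tt.
Their cross gives offspring ratios 1/4 TT : 1/2 Tt : 1/4 tt. Conditioning on III-5 being white, P(Tt) = 1/2 / 3/4 = 2/3.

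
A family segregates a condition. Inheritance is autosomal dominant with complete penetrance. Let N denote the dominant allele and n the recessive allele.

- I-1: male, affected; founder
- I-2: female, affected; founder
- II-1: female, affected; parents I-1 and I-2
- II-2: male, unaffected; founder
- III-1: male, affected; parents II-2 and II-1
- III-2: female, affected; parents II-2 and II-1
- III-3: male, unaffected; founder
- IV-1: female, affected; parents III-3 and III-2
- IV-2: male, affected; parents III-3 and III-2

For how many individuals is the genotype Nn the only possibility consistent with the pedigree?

4

Obligate heterozygotes: III-1 is affected so carries N and received n from II-2 (nn), so III-1 is Nn; III-2 is affected so carries N and received n from II-2 (nn), so III-2 is Nn; IV-1 is affected so carries N and received n from III-3 (nn), so IV-1 is Nn; IV-2 is affected so carries N and received n from III-3 (nn), so IV-2 is Nn.
Every other individual is either homozygous by phenotype or has at least one consistent homozygous assignment, so the count is 4.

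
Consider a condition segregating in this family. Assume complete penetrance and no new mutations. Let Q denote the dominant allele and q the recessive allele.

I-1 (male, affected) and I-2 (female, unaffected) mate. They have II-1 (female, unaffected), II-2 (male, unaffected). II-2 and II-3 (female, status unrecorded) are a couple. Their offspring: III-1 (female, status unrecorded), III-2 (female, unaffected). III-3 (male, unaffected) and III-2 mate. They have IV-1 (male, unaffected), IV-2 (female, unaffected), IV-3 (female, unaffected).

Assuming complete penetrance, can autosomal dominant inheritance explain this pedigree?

A consistent assignment under autosomal dominant exists: I-1 Qq, I-2 qq, II-1 qq, II-2 qq, II-3 Qq, III-1 Qq, III-2 qq, III-3 qq, IV-1 qq, IV-2 qq, IV-3 qq.
In this assignment every recorded phenotype matches its genotype and every non-founder's genotype is obtainable from its parents' genotypes, so the pedigree is consistent.

Yes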